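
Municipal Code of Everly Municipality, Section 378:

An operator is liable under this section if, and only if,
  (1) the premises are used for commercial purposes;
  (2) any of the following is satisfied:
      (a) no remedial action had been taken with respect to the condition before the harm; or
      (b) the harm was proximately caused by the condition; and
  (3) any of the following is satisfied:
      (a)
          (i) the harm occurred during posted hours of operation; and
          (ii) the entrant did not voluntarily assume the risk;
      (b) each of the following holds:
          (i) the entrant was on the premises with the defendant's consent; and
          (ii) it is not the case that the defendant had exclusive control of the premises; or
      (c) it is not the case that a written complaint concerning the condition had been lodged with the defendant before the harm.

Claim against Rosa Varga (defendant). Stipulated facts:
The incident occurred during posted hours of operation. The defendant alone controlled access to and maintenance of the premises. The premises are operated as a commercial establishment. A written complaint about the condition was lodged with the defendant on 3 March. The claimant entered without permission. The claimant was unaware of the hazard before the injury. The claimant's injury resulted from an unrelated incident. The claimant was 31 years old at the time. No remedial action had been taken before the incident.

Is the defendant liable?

(1) commercial use — satisfied.
(a) no remedial action — holds.
(b) proximate cause — not satisfied.
(2): T OR F → true.
(i) during posted hours — met.
(ii) no assumed risk — holds.
(a) = T AND T = true.
(i) consent to enter — not met.
(ii) not (exclusive control) — not satisfied.
So (b) is not satisfied (F AND F).
(c) not (complaint lodged) — not satisfied.
(3) = T OR F OR F = true.
Overall = T AND T AND T = true.

Yes — liable.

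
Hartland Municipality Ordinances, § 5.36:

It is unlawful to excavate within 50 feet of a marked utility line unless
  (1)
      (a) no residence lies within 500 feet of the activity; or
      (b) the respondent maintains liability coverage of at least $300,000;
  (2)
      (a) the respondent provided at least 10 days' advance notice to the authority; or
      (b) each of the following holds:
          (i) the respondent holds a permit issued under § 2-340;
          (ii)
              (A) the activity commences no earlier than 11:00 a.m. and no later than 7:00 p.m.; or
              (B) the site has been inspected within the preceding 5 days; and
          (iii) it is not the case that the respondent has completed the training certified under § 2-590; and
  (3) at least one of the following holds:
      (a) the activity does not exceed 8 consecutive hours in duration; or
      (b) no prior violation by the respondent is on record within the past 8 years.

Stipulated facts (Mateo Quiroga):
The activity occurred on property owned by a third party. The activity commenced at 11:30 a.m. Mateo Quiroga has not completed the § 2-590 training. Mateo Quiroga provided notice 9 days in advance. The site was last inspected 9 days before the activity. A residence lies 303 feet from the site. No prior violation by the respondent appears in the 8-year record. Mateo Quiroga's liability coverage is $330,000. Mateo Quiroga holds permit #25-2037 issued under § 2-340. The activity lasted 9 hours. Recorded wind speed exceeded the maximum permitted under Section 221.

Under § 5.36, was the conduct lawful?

(a) no residence in 500 ft — fails.
(b) coverage ≥ $300,000 — satisfied.
(1): F OR T → true.
(a) ≥10 days' notice — fails.
(i) holds permit — met.
(A) start within hours — satisfied.
(B) site inspected — not satisfied.
(ii): T OR F → true.
(iii) not (training certified) — holds.
So (b) is satisfied (T AND T AND T).
So (2) is satisfied (F OR T).
(a) ≤ 8 hrs duration — fails.
(b) no prior violation — holds.
So (3) is satisfied (F OR T).
Overall = T AND T AND T = true.

Yes — lawful.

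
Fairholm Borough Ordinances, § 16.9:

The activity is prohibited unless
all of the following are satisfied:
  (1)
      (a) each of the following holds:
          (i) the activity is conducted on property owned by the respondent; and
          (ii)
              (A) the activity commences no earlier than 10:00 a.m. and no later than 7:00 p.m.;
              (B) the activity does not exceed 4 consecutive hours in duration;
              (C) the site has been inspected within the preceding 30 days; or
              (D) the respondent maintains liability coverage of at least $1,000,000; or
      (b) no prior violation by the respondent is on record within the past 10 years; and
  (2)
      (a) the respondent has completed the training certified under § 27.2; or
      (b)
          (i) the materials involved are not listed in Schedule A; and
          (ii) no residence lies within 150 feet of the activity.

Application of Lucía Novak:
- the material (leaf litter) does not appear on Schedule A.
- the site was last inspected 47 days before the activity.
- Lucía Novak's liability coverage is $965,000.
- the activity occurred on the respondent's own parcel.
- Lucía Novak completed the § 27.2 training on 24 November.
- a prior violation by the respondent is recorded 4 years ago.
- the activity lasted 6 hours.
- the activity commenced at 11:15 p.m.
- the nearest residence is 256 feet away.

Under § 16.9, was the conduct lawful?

No — unlawful.

(i) own property — met.
(A) start within hours — not satisfied.
(B) ≤ 4 hrs duration — not satisfied.
(C) site inspected — fails.
(D) coverage ≥ $1,000,000 — not met.
(ii): F OR F OR F OR F → false.
So (a) is not satisfied (T AND F).
(b) no prior violation — not satisfied.
So (1) is not satisfied (F OR F).
(a) training certified — met.
(i) not (Schedule A material) — holds.
(ii) no residence in 150 ft — met.
(b): T AND T → true.
(2): T OR T → true.
Overall: F AND T → false.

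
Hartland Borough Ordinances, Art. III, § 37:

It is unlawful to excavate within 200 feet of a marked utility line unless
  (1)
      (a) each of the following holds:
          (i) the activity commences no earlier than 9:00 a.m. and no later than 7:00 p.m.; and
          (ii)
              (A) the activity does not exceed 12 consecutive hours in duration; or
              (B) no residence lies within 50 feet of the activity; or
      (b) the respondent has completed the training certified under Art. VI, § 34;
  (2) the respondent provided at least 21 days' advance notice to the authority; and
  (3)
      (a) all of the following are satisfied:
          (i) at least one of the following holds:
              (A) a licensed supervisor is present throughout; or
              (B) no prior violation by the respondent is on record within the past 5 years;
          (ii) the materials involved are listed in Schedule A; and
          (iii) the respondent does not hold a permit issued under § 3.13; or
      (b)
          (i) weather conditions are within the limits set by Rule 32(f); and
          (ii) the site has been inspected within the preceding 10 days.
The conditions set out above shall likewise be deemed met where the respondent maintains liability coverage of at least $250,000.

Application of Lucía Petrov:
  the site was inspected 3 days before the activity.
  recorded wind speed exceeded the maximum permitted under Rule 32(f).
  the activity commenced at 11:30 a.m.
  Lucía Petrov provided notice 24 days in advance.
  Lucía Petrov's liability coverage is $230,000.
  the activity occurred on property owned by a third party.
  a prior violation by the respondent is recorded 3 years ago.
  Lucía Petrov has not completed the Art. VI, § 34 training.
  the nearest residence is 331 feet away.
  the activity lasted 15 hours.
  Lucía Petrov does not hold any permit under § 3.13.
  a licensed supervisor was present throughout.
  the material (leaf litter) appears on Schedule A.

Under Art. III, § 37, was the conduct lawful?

Yes — lawful.

(i) start within hours — met.
(A) ≤ 12 hrs duration — not satisfied.
(B) no residence in 50 ft — met.
(ii): F OR T → true.
(a) = T AND T = true.
(b) training certified — not satisfied.
(1): T OR F → true.
(2) ≥21 days' notice — satisfied.
(A) supervisor present — met.
(B) no prior violation — not met.
(i): T OR F → true.
(ii) Schedule A material — met.
(iii) not (holds permit) — met.
(a) = T AND T AND T = true.
(i) weather ok — fails.
(ii) site inspected — holds.
So (b) is not satisfied (F AND T).
(3) = T OR F = true.
Overall: T AND T AND T → true.
Exception (coverage ≥ $250,000) — not satisfied.
Result: main true OR exception false → true.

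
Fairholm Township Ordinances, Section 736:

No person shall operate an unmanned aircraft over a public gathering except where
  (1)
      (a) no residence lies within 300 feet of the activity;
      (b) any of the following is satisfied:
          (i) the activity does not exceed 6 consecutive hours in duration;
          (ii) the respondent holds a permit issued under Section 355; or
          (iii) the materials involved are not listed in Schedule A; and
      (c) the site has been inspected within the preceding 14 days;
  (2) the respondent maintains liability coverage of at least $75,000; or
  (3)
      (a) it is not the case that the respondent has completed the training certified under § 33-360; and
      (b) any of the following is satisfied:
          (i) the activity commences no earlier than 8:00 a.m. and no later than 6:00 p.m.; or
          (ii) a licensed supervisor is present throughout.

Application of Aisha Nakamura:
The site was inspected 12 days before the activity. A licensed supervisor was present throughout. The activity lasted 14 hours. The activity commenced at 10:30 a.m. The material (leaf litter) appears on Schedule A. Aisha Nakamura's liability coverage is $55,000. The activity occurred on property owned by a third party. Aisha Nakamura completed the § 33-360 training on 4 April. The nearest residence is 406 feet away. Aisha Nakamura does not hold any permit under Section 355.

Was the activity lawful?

No — unlawful.

(a) no residence in 300 ft — met.
(i) ≤ 6 hrs duration — not satisfied.
(ii) holds permit — fails.
(iii) not (Schedule A material) — not satisfied.
(b): F OR F OR F → false.
(c) site inspected — holds.
(1) = T AND F AND T = false.
(2) coverage ≥ $75,000 — not satisfied.
(a) not (training certified) — not satisfied.
(i) start within hours — satisfied.
(ii) supervisor present — met.
(b): T OR T → true.
(3): F AND T → false.
Overall: F OR F OR F → false.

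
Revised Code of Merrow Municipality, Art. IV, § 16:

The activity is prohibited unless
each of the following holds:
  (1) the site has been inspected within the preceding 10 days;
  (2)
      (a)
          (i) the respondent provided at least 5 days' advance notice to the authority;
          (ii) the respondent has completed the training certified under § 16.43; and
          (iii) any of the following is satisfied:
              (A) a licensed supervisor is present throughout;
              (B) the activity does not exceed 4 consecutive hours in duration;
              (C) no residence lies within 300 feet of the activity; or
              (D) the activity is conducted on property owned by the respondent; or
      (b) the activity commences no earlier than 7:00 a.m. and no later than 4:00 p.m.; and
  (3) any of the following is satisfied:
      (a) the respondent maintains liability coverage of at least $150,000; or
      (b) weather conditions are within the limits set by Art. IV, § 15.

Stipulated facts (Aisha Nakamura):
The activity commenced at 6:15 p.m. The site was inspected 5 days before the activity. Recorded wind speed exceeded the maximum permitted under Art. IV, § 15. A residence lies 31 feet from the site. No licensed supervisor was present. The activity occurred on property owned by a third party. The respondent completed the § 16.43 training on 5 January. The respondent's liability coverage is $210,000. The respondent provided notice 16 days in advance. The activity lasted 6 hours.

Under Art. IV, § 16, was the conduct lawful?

(1) site inspected — holds.
(i) ≥5 days' notice — holds.
(ii) training certified — satisfied.
(A) supervisor present — not met.
(B) ≤ 4 hrs duration — not met.
(C) no residence in 300 ft — not met.
(D) own property — not met.
(iii): F OR F OR F OR F → false.
So (a) is not satisfied (T AND T AND F).
(b) start within hours — not met.
(2) = F OR F = false.
(a) coverage ≥ $150,000 — met.
(b) weather ok — not met.
So (3) is satisfied (T OR F).
Overall = T AND F AND T = false.

No — unlawful.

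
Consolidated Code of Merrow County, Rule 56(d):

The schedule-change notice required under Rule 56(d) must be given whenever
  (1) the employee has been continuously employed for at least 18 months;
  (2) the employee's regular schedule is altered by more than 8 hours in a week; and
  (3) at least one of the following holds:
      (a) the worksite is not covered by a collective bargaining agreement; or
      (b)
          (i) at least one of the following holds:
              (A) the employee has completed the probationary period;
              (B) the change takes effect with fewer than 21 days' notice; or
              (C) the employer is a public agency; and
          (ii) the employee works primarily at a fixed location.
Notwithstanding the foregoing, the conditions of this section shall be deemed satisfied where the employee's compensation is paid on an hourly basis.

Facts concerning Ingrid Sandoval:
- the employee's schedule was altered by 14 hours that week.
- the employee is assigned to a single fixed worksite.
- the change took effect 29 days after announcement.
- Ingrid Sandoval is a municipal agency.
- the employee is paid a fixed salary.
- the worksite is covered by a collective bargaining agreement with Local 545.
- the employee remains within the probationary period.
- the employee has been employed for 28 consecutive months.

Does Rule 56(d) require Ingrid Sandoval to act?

(1) tenure ≥ 18 mo. — holds.
(2) schedule shift > 8h — holds.
(a) no CBA — not satisfied.
(A) past probation — fails.
(B) < 21 days' notice — fails.
(C) public agency — holds.
(i) = F OR F OR T = true.
(ii) fixed location — satisfied.
So (b) is satisfied (T AND T).
(3): F OR T → true.
Overall: T AND T AND T → true.
Exception (hourly-paid) — not satisfied.
Result: main true OR exception false → true.

Yes — required.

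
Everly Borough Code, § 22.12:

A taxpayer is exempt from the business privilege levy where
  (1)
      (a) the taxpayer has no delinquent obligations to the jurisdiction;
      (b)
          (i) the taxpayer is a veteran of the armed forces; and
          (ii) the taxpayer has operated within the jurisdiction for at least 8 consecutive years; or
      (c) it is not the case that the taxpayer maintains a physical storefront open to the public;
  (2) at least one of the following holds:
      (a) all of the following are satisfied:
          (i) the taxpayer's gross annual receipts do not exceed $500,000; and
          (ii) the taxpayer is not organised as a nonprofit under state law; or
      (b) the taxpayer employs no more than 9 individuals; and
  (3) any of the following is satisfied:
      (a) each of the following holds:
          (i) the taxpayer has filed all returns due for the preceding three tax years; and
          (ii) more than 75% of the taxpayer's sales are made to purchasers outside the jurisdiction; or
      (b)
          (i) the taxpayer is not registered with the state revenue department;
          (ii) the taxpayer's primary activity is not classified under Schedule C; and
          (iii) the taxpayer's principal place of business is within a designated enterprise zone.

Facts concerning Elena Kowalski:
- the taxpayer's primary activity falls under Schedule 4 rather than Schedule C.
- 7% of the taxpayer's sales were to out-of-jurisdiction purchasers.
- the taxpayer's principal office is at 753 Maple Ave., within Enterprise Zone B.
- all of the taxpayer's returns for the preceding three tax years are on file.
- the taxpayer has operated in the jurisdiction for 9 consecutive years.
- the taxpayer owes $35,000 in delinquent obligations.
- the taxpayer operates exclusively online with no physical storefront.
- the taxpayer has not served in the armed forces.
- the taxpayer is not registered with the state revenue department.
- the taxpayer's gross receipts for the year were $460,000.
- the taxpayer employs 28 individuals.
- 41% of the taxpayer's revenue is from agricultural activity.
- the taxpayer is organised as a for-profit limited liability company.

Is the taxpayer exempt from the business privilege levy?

Yes — exempt.

(a) no delinquency — not met.
(i) veteran — not satisfied.
(ii) ≥ 8 yrs in jurisdiction — met.
(b) = F AND T = false.
(c) not (has storefront) — satisfied.
So (1) is satisfied (F OR F OR T).
(i) receipts ≤ $500,000 — met.
(ii) not (nonprofit) — satisfied.
So (a) is satisfied (T AND T).
(b) ≤ 9 employees — fails.
(2): T OR F → true.
(i) returns current — satisfied.
(ii) >75% out-of-jur. sales — not met.
(a) = T AND F = false.
(i) not (state-registered) — satisfied.
(ii) not (Schedule C activity) — holds.
(iii) in enterprise zone — met.
(b): T AND T AND T → true.
So (3) is satisfied (F OR T).
So Overall is satisfied (T AND T AND T).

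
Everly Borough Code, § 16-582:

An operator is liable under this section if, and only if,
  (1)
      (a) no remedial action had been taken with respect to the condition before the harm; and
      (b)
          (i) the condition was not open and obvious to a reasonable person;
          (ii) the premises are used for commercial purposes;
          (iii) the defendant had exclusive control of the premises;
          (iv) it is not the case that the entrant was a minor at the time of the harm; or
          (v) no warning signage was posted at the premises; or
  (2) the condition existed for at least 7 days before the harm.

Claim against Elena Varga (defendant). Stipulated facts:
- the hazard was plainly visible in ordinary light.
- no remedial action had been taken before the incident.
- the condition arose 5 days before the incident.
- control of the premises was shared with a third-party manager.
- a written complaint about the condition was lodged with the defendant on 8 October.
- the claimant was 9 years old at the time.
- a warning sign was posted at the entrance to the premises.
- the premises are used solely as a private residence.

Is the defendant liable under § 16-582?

(a) no remedial action — satisfied.
(i) not open/obvious — not satisfied.
(ii) commercial use — not satisfied.
(iii) exclusive control — not met.
(iv) not (entrant a minor) — not met.
(v) no signage posted — not satisfied.
(b) = F OR F OR F OR F OR F = false.
(1): T AND F → false.
(2) condition ≥7 days old — not met.
Overall: F OR F → false.

No — not liable.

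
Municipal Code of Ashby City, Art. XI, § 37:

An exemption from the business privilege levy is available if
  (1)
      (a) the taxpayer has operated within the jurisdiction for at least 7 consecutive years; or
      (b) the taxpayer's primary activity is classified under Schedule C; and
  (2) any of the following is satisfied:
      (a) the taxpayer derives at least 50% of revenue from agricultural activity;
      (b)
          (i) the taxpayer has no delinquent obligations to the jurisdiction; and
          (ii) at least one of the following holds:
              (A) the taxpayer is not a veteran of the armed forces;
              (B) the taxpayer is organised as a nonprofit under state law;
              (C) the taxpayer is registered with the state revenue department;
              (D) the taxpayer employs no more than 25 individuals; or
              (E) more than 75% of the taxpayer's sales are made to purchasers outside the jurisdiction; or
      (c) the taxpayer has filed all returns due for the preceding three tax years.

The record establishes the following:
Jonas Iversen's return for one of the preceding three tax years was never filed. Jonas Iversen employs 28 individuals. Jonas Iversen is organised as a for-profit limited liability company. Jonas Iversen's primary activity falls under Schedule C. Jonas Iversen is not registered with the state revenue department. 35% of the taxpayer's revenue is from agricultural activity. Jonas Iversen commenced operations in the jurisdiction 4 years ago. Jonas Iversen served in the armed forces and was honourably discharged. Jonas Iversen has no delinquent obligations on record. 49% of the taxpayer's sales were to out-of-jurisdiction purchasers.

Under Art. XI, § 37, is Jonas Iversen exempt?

No — not exempt.

(a) ≥ 7 yrs in jurisdiction — not satisfied.
(b) Schedule C activity — holds.
(1): F OR T → true.
(a) ≥50% agricultural — not met.
(i) no delinquency — met.
(A) not (veteran) — fails.
(B) nonprofit — fails.
(C) state-registered — fails.
(D) ≤ 25 employees — fails.
(E) >75% out-of-jur. sales — not met.
(ii): F OR F OR F OR F OR F → false.
(b) = T AND F = false.
(c) returns current — fails.
So (2) is not satisfied (F OR F OR F).
So Overall is not satisfied (T AND F).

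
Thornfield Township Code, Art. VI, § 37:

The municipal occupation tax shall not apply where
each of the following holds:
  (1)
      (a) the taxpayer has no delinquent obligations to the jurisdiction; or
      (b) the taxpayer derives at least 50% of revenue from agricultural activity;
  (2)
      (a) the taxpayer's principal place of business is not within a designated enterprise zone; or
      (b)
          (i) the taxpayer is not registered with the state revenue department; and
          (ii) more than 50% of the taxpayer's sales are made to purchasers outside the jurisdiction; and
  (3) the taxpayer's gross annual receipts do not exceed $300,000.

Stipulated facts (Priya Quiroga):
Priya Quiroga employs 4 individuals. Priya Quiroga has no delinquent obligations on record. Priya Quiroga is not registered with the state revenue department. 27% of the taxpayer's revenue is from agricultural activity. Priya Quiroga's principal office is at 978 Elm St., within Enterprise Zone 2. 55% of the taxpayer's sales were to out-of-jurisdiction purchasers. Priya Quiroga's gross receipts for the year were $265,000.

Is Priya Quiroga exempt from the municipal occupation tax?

Yes — exempt.

(a) no delinquency — met.
(b) ≥50% agricultural — not satisfied.
(1) = T OR F = true.
(a) not (in enterprise zone) — fails.
(i) not (state-registered) — holds.
(ii) >50% out-of-jur. sales — met.
So (b) is satisfied (T AND T).
(2): F OR T → true.
(3) receipts ≤ $300,000 — met.
Overall = T AND T AND T = true.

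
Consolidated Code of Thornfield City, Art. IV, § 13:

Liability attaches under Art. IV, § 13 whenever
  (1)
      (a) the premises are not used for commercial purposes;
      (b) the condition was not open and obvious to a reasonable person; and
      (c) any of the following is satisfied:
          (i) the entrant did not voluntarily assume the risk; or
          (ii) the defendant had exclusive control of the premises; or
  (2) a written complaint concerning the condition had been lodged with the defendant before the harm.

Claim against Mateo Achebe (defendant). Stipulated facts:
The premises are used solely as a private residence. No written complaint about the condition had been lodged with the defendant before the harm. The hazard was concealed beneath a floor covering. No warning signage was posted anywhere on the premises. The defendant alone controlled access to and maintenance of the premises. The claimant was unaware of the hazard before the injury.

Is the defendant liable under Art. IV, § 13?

Yes — liable.

(a) not (commercial use) — satisfied.
(b) not open/obvious — met.
(i) no assumed risk — holds.
(ii) exclusive control — holds.
So (c) is satisfied (T OR T).
(1) = T AND T AND T = true.
(2) complaint lodged — not met.
Overall = T OR F = true.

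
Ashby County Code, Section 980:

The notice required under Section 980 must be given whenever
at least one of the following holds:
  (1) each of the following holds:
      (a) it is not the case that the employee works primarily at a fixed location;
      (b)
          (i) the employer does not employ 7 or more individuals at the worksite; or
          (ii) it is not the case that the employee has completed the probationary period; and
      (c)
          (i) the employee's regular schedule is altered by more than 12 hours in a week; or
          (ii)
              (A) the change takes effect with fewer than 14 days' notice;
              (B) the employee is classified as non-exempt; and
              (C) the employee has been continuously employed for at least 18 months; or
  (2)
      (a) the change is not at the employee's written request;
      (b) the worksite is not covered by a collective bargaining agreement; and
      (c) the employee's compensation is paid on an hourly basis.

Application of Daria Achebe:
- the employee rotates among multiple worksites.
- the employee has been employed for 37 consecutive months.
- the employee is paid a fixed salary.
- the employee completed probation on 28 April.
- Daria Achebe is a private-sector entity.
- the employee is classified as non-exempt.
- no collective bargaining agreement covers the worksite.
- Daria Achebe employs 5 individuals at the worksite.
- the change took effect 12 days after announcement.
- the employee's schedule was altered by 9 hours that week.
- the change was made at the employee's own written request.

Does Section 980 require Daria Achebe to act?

(a) not (fixed location) — satisfied.
(i) not (≥ 7 at site) — satisfied.
(ii) not (past probation) — not satisfied.
(b) = T OR F = true.
(i) schedule shift > 12h — fails.
(A) < 14 days' notice — satisfied.
(B) non-exempt — met.
(C) tenure ≥ 18 mo. — met.
(ii): T AND T AND T → true.
(c) = F OR T = true.
(1) = T AND T AND T = true.
(a) not employee-requested — fails.
(b) no CBA — satisfied.
(c) hourly-paid — fails.
So (2) is not satisfied (F AND T AND F).
So Overall is satisfied (T OR F).

Yes — required.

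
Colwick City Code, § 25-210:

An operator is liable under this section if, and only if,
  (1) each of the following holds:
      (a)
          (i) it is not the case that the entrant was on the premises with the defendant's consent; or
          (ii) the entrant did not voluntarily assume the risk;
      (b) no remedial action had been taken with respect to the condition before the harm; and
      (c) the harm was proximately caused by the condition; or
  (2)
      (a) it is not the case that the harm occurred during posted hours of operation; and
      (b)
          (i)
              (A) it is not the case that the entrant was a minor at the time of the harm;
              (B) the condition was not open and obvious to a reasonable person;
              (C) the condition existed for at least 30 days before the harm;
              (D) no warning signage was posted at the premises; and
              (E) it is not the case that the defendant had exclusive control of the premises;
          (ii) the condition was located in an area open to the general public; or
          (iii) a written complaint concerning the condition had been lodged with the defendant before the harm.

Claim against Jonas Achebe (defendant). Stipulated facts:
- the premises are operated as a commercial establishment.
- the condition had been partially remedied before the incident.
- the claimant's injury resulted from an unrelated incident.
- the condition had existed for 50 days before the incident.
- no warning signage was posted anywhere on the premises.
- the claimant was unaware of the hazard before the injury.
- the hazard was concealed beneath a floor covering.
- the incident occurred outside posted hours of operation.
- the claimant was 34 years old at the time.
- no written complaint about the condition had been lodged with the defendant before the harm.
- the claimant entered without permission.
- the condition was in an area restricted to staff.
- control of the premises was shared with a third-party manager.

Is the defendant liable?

Yes — liable.

(i) not (consent to enter) — holds.
(ii) no assumed risk — met.
(a): T OR T → true.
(b) no remedial action — not met.
(c) proximate cause — fails.
So (1) is not satisfied (T AND F AND F).
(a) not (during posted hours) — holds.
(A) not (entrant a minor) — met.
(B) not open/obvious — satisfied.
(C) condition ≥30 days old — holds.
(D) no signage posted — holds.
(E) not (exclusive control) — satisfied.
(i): T AND T AND T AND T AND T → true.
(ii) public area — fails.
(iii) complaint lodged — not satisfied.
(b) = T OR F OR F = true.
So (2) is satisfied (T AND T).
Overall = F OR T = true.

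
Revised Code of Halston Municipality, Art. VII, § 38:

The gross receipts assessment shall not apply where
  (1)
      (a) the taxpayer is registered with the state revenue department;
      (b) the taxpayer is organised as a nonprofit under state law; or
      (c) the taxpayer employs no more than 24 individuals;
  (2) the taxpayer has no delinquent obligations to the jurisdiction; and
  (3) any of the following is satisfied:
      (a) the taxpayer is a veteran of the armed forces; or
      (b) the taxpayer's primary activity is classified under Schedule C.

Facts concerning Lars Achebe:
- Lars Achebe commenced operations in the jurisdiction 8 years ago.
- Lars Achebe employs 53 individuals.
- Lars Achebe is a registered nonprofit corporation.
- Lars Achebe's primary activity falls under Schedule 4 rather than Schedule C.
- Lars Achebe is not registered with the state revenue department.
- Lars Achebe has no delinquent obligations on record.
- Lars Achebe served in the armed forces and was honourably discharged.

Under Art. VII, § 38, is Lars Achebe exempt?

Yes — exempt.

(a) state-registered — not satisfied.
(b) nonprofit — satisfied.
(c) ≤ 24 employees — not met.
So (1) is satisfied (F OR T OR F).
(2) no delinquency — met.
(a) veteran — satisfied.
(b) Schedule C activity — fails.
So (3) is satisfied (T OR F).
So Overall is satisfied (T AND T AND T).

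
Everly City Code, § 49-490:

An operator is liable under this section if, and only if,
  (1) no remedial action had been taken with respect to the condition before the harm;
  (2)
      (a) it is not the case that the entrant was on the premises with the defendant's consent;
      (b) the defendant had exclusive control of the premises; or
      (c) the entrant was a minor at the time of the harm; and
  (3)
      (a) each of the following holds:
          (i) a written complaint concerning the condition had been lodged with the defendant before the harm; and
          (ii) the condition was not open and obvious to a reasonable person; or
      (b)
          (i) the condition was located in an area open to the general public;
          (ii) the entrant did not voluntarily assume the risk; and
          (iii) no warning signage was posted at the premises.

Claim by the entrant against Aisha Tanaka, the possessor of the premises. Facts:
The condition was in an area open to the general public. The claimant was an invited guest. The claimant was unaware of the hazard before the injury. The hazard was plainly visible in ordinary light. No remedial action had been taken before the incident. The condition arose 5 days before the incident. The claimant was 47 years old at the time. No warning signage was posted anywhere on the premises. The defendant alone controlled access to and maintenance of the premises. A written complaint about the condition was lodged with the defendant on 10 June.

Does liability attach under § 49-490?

Yes — liable.

(1) no remedial action — satisfied.
(a) not (consent to enter) — not satisfied.
(b) exclusive control — met.
(c) entrant a minor — fails.
So (2) is satisfied (F OR T OR F).
(i) complaint lodged — holds.
(ii) not open/obvious — not met.
(a) = T AND F = false.
(i) public area — met.
(ii) no assumed risk — satisfied.
(iii) no signage posted — holds.
(b) = T AND T AND T = true.
(3) = F OR T = true.
Overall = T AND T AND T = true.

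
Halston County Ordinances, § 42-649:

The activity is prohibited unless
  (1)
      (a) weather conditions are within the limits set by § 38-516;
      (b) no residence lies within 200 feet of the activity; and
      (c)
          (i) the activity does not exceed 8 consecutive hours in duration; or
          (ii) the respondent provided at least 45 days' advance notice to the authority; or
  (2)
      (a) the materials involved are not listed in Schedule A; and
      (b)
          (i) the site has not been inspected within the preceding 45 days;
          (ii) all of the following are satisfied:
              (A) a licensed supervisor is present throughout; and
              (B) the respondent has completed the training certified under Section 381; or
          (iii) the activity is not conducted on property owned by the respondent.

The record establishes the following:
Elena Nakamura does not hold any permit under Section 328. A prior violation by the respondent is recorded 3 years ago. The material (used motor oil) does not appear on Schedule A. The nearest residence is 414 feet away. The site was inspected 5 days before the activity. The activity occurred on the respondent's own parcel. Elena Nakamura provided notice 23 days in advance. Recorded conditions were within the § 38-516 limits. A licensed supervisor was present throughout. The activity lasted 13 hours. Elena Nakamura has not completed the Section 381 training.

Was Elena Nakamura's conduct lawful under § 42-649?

No — unlawful.

(a) weather ok — met.
(b) no residence in 200 ft — met.
(i) ≤ 8 hrs duration — fails.
(ii) ≥45 days' notice — not met.
(c) = F OR F = false.
(1) = T AND T AND F = false.
(a) not (Schedule A material) — holds.
(i) not (site inspected) — fails.
(A) supervisor present — satisfied.
(B) training certified — not satisfied.
(ii): T AND F → false.
(iii) not (own property) — fails.
(b) = F OR F OR F = false.
(2): T AND F → false.
Overall: F OR F → false.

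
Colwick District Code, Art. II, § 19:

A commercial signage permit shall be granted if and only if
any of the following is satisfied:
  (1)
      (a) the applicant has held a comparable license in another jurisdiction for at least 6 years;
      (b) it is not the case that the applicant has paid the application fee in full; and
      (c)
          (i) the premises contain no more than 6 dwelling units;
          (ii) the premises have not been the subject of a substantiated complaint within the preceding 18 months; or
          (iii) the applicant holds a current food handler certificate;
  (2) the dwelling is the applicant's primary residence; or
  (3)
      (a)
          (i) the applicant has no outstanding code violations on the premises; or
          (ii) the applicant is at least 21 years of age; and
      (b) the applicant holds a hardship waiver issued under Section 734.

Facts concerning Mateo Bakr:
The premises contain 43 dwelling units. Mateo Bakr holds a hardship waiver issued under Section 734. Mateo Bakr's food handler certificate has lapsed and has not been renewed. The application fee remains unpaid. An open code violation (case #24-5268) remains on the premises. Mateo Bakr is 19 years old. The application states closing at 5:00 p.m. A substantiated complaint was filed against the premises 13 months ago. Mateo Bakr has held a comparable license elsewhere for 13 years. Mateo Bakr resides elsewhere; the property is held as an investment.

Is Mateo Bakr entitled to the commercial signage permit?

No — denied.

(a) prior license ≥ 6 yr — satisfied.
(b) not (fee paid) — holds.
(i) ≤ 6 units — fails.
(ii) no complaint in 18 mo. — not met.
(iii) food handler cert. — fails.
So (c) is not satisfied (F OR F OR F).
So (1) is not satisfied (T AND T AND F).
(2) primary residence — not satisfied.
(i) no code violations — fails.
(ii) age ≥ 21 — fails.
So (a) is not satisfied (F OR F).
(b) hardship waiver — satisfied.
So (3) is not satisfied (F AND T).
Overall = F OR F OR F = false.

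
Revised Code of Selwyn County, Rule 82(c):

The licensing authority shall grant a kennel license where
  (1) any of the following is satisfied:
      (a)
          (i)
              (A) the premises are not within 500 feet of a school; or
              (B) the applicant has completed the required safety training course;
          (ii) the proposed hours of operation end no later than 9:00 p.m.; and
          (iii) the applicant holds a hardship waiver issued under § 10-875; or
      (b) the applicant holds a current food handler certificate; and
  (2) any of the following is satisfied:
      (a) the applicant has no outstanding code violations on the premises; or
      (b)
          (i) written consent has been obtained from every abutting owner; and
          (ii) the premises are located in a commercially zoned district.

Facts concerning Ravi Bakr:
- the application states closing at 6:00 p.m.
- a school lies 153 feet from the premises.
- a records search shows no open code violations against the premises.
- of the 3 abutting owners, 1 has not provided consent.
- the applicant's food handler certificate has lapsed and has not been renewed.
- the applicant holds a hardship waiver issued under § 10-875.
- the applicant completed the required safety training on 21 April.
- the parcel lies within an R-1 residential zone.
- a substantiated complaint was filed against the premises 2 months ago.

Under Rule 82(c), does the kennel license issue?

(A) ≥500 ft from school — fails.
(B) safety training — met.
So (i) is satisfied (F OR T).
(ii) closes by 9 p.m. — met.
(iii) hardship waiver — holds.
(a): T AND T AND T → true.
(b) food handler cert. — fails.
So (1) is satisfied (T OR F).
(a) no code violations — met.
(i) all abutters consent — not met.
(ii) commercially zoned — not met.
So (b) is not satisfied (F AND F).
So (2) is satisfied (T OR F).
So Overall is satisfied (T AND T).

Yes — granted.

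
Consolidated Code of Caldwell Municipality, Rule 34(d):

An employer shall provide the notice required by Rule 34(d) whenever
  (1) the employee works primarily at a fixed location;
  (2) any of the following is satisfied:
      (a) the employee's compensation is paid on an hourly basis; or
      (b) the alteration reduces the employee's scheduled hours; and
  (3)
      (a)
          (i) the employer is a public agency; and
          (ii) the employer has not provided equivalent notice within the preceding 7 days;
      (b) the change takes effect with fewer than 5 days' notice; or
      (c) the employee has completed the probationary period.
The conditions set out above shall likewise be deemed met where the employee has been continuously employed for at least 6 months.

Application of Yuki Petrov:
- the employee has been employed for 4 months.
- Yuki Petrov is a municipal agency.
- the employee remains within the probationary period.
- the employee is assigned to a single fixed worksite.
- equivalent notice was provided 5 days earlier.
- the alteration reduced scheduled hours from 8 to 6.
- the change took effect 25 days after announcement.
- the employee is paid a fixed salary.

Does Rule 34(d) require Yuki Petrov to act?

No — not required.

(1) fixed location — satisfied.
(a) hourly-paid — fails.
(b) hours reduced — met.
(2): F OR T → true.
(i) public agency — holds.
(ii) no recent notice — not met.
(a): T AND F → false.
(b) < 5 days' notice — fails.
(c) past probation — not met.
So (3) is not satisfied (F OR F OR F).
So Overall is not satisfied (T AND T AND F).
Exception (tenure ≥ 6 mo.) — not satisfied.
Result: main false OR exception false → false.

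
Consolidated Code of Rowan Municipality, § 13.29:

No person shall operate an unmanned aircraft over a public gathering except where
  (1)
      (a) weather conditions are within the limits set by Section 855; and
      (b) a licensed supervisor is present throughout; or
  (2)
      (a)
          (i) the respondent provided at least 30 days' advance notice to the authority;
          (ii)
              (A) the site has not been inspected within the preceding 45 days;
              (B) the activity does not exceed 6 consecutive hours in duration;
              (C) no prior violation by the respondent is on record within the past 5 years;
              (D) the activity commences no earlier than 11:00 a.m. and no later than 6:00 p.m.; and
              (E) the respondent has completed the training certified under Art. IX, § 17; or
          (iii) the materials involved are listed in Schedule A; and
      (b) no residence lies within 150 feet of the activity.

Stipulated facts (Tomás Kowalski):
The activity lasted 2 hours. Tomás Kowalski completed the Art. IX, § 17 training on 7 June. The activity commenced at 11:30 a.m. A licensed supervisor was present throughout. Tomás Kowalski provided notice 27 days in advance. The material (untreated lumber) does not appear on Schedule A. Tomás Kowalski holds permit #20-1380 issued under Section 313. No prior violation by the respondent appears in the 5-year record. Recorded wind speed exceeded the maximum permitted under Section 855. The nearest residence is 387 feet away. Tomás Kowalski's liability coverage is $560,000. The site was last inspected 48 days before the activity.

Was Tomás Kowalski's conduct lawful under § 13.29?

Yes — lawful.

(a) weather ok — not met.
(b) supervisor present — met.
So (1) is not satisfied (F AND T).
(i) ≥30 days' notice — not met.
(A) not (site inspected) — holds.
(B) ≤ 6 hrs duration — satisfied.
(C) no prior violation — satisfied.
(D) start within hours — satisfied.
(E) training certified — holds.
(ii): T AND T AND T AND T AND T → true.
(iii) Schedule A material — not met.
So (a) is satisfied (F OR T OR F).
(b) no residence in 150 ft — holds.
(2): T AND T → true.
Overall = F OR T = true.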